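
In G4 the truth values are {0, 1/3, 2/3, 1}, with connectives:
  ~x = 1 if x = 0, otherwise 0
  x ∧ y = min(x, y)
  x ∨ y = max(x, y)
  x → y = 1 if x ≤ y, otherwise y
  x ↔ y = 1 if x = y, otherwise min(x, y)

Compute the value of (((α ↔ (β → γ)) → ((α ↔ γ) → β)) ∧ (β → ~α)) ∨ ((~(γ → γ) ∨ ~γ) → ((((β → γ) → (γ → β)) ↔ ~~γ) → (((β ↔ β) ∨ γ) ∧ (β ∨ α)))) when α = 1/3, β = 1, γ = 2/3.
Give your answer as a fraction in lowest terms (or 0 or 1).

β → γ = 1 → 2/3 = 2/3
α ↔ (β → γ) = 1/3 ↔ 2/3 = 1/3
α ↔ γ = 1/3 ↔ 2/3 = 1/3
(α ↔ γ) → β = 1/3 → 1 = 1
(α ↔ (β → γ)) → ((α ↔ γ) → β) = 1/3 → 1 = 1
~α = ~1/3 = 0
β → ~α = 1 → 0 = 0
((α ↔ (β → γ)) → ((α ↔ γ) → β)) ∧ (β → ~α) = 1 ∧ 0 = 0
γ → γ = 2/3 → 2/3 = 1
~(γ → γ) = ~1 = 0
~γ = ~2/3 = 0
~(γ → γ) ∨ ~γ = 0 ∨ 0 = 0
β → γ = 1 → 2/3 = 2/3
γ → β = 2/3 → 1 = 1
(β → γ) → (γ → β) = 2/3 → 1 = 1
~γ = ~2/3 = 0
~~γ = ~0 = 1
((β → γ) → (γ → β)) ↔ ~~γ = 1 ↔ 1 = 1
β ↔ β = 1 ↔ 1 = 1
(β ↔ β) ∨ γ = 1 ∨ 2/3 = 1
β ∨ α = 1 ∨ 1/3 = 1
((β ↔ β) ∨ γ) ∧ (β ∨ α) = 1 ∧ 1 = 1
(((β → γ) → (γ → β)) ↔ ~~γ) → (((β ↔ β) ∨ γ) ∧ (β ∨ α)) = 1 → 1 = 1
(~(γ → γ) ∨ ~γ) → ((((β → γ) → (γ → β)) ↔ ~~γ) → (((β ↔ β) ∨ γ) ∧ (β ∨ α))) = 0 → 1 = 1
(((α ↔ (β → γ)) → ((α ↔ γ) → β)) ∧ (β → ~α)) ∨ ((~(γ → γ) ∨ ~γ) → ((((β → γ) → (γ → β)) ↔ ~~γ) → (((β ↔ β) ∨ γ) ∧ (β ∨ α)))) = 0 ∨ 1 = 1

1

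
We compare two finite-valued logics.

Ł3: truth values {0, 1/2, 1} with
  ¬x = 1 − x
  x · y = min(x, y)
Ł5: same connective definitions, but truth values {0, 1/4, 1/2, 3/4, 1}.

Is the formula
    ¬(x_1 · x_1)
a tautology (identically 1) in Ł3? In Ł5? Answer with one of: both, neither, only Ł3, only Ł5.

In Ł3: at x_1 = 1/2 the value is 1/2 — not a tautology.
In Ł5: at x_1 = 1/4 the value is 3/4 — not a tautology.

neither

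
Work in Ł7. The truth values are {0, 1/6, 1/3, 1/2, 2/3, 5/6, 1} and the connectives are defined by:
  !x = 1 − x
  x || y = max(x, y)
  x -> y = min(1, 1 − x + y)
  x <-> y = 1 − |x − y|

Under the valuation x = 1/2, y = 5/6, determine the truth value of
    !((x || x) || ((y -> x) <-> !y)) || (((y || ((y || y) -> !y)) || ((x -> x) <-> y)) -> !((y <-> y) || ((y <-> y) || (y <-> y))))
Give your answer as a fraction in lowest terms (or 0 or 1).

x || x = 1/2 || 1/2 = 1/2
y -> x = 5/6 -> 1/2 = 2/3
!y = !5/6 = 1/6
(y -> x) <-> !y = 2/3 <-> 1/6 = 1/2
(x || x) || ((y -> x) <-> !y) = 1/2 || 1/2 = 1/2
!((x || x) || ((y -> x) <-> !y)) = !1/2 = 1/2
y || y = 5/6 || 5/6 = 5/6
!y = !5/6 = 1/6
(y || y) -> !y = 5/6 -> 1/6 = 1/3
y || ((y || y) -> !y) = 5/6 || 1/3 = 5/6
x -> x = 1/2 -> 1/2 = 1
(x -> x) <-> y = 1 <-> 5/6 = 5/6
(y || ((y || y) -> !y)) || ((x -> x) <-> y) = 5/6 || 5/6 = 5/6
y <-> y = 5/6 <-> 5/6 = 1
y <-> y = 5/6 <-> 5/6 = 1
y <-> y = 5/6 <-> 5/6 = 1
(y <-> y) || (y <-> y) = 1 || 1 = 1
(y <-> y) || ((y <-> y) || (y <-> y)) = 1 || 1 = 1
!((y <-> y) || ((y <-> y) || (y <-> y))) = !1 = 0
((y || ((y || y) -> !y)) || ((x -> x) <-> y)) -> !((y <-> y) || ((y <-> y) || (y <-> y))) = 5/6 -> 0 = 1/6
!((x || x) || ((y -> x) <-> !y)) || (((y || ((y || y) -> !y)) || ((x -> x) <-> y)) -> !((y <-> y) || ((y <-> y) || (y <-> y)))) = 1/2 || 1/6 = 1/2

1/2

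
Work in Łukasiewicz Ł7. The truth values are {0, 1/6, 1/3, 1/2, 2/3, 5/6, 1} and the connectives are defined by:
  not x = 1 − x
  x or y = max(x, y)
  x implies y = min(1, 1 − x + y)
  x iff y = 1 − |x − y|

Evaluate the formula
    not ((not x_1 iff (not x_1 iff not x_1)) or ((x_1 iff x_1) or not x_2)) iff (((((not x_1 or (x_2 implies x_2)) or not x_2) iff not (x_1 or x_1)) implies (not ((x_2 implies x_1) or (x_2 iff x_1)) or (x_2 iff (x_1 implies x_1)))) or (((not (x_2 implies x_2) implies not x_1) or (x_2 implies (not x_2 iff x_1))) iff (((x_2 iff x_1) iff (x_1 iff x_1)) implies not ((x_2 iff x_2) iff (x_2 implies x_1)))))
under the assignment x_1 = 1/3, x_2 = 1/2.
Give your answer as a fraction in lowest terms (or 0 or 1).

not x_1 = not 1/3 = 2/3
not x_1 = not 1/3 = 2/3
not x_1 = not 1/3 = 2/3
not x_1 iff not x_1 = 2/3 iff 2/3 = 1
not x_1 iff (not x_1 iff not x_1) = 2/3 iff 1 = 2/3
x_1 iff x_1 = 1/3 iff 1/3 = 1
not x_2 = not 1/2 = 1/2
(x_1 iff x_1) or not x_2 = 1 or 1/2 = 1
(not x_1 iff (not x_1 iff not x_1)) or ((x_1 iff x_1) or not x_2) = 2/3 or 1 = 1
not ((not x_1 iff (not x_1 iff not x_1)) or ((x_1 iff x_1) or not x_2)) = not 1 = 0
not x_1 = not 1/3 = 2/3
x_2 implies x_2 = 1/2 implies 1/2 = 1
not x_1 or (x_2 implies x_2) = 2/3 or 1 = 1
not x_2 = not 1/2 = 1/2
(not x_1 or (x_2 implies x_2)) or not x_2 = 1 or 1/2 = 1
x_1 or x_1 = 1/3 or 1/3 = 1/3
not (x_1 or x_1) = not 1/3 = 2/3
((not x_1 or (x_2 implies x_2)) or not x_2) iff not (x_1 or x_1) = 1 iff 2/3 = 2/3
x_2 implies x_1 = 1/2 implies 1/3 = 5/6
x_2 iff x_1 = 1/2 iff 1/3 = 5/6
(x_2 implies x_1) or (x_2 iff x_1) = 5/6 or 5/6 = 5/6
not ((x_2 implies x_1) or (x_2 iff x_1)) = not 5/6 = 1/6
x_1 implies x_1 = 1/3 implies 1/3 = 1
x_2 iff (x_1 implies x_1) = 1/2 iff 1 = 1/2
not ((x_2 implies x_1) or (x_2 iff x_1)) or (x_2 iff (x_1 implies x_1)) = 1/6 or 1/2 = 1/2
(((not x_1 or (x_2 implies x_2)) or not x_2) iff not (x_1 or x_1)) implies (not ((x_2 implies x_1) or (x_2 iff x_1)) or (x_2 iff (x_1 implies x_1))) = 2/3 implies 1/2 = 5/6
x_2 implies x_2 = 1/2 implies 1/2 = 1
not (x_2 implies x_2) = not 1 = 0
not x_1 = not 1/3 = 2/3
not (x_2 implies x_2) implies not x_1 = 0 implies 2/3 = 1
not x_2 = not 1/2 = 1/2
not x_2 iff x_1 = 1/2 iff 1/3 = 5/6
x_2 implies (not x_2 iff x_1) = 1/2 implies 5/6 = 1
(not (x_2 implies x_2) implies not x_1) or (x_2 implies (not x_2 iff x_1)) = 1 or 1 = 1
x_2 iff x_1 = 1/2 iff 1/3 = 5/6
x_1 iff x_1 = 1/3 iff 1/3 = 1
(x_2 iff x_1) iff (x_1 iff x_1) = 5/6 iff 1 = 5/6
x_2 iff x_2 = 1/2 iff 1/2 = 1
x_2 implies x_1 = 1/2 implies 1/3 = 5/6
(x_2 iff x_2) iff (x_2 implies x_1) = 1 iff 5/6 = 5/6
not ((x_2 iff x_2) iff (x_2 implies x_1)) = not 5/6 = 1/6
((x_2 iff x_1) iff (x_1 iff x_1)) implies not ((x_2 iff x_2) iff (x_2 implies x_1)) = 5/6 implies 1/6 = 1/3
((not (x_2 implies x_2) implies not x_1) or (x_2 implies (not x_2 iff x_1))) iff (((x_2 iff x_1) iff (x_1 iff x_1)) implies not ((x_2 iff x_2) iff (x_2 implies x_1))) = 1 iff 1/3 = 1/3
((((not x_1 or (x_2 implies x_2)) or not x_2) iff not (x_1 or x_1)) implies (not ((x_2 implies x_1) or (x_2 iff x_1)) or (x_2 iff (x_1 implies x_1)))) or (((not (x_2 implies x_2) implies not x_1) or (x_2 implies (not x_2 iff x_1))) iff (((x_2 iff x_1) iff (x_1 iff x_1)) implies not ((x_2 iff x_2) iff (x_2 implies x_1)))) = 5/6 or 1/3 = 5/6
not ((not x_1 iff (not x_1 iff not x_1)) or ((x_1 iff x_1) or not x_2)) iff (((((not x_1 or (x_2 implies x_2)) or not x_2) iff not (x_1 or x_1)) implies (not ((x_2 implies x_1) or (x_2 iff x_1)) or (x_2 iff (x_1 implies x_1)))) or (((not (x_2 implies x_2) implies not x_1) or (x_2 implies (not x_2 iff x_1))) iff (((x_2 iff x_1) iff (x_1 iff x_1)) implies not ((x_2 iff x_2) iff (x_2 implies x_1))))) = 0 iff 5/6 = 1/6

1/6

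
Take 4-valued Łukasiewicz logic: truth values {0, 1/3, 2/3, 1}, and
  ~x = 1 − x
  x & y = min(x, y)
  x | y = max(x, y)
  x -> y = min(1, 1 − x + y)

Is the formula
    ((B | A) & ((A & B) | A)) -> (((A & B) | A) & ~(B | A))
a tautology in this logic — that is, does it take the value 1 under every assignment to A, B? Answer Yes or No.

Counterexample: take A = 1/3, B = 1.
B | A = 1 | 1/3 = 1
A & B = 1/3 & 1 = 1/3
(A & B) | A = 1/3 | 1/3 = 1/3
(B | A) & ((A & B) | A) = 1 & 1/3 = 1/3
A & B = 1/3 & 1 = 1/3
(A & B) | A = 1/3 | 1/3 = 1/3
B | A = 1 | 1/3 = 1
~(B | A) = ~1 = 0
((A & B) | A) & ~(B | A) = 1/3 & 0 = 0
((B | A) & ((A & B) | A)) -> (((A & B) | A) & ~(B | A)) = 1/3 -> 0 = 2/3
This gives 2/3 ≠ 1.

No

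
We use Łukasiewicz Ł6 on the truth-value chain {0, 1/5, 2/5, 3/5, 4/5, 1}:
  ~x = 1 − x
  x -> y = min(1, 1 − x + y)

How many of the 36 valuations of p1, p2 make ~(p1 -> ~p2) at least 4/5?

3

value 1: 1 assignment (counts)
value 4/5: 2 assignments (counts)
value 3/5: 3 assignments
value 2/5: 4 assignments
value 1/5: 5 assignments
value 0: 21 assignments
So 3 of the 36 assignments meet the threshold.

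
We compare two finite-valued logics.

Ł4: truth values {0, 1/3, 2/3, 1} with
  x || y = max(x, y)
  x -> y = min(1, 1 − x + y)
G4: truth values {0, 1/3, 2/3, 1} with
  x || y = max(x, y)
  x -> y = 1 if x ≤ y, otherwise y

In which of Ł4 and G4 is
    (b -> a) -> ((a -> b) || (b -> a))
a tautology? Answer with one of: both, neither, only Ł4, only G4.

In Ł4: every assignment gives 1 — tautology.
In G4: every assignment gives 1 — tautology.

both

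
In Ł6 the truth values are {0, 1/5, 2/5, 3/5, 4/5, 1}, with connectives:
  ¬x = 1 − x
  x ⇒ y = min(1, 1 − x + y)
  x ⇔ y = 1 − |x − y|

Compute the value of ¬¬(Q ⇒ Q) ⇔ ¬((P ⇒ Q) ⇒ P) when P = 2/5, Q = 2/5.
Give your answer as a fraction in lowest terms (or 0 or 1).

3/5

Q ⇒ Q = 2/5 ⇒ 2/5 = 1
¬(Q ⇒ Q) = ¬1 = 0
¬¬(Q ⇒ Q) = ¬0 = 1
P ⇒ Q = 2/5 ⇒ 2/5 = 1
(P ⇒ Q) ⇒ P = 1 ⇒ 2/5 = 2/5
¬((P ⇒ Q) ⇒ P) = ¬2/5 = 3/5
¬¬(Q ⇒ Q) ⇔ ¬((P ⇒ Q) ⇒ P) = 1 ⇔ 3/5 = 3/5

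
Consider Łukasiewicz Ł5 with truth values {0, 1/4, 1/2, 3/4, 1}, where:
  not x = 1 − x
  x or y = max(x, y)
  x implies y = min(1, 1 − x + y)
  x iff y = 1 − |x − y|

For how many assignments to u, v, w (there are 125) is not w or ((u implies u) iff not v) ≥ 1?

45

value 1: 45 assignments (counts)
value 3/4: 35 assignments
value 1/2: 25 assignments
value 1/4: 15 assignments
value 0: 5 assignments
So 45 of the 125 assignments meet the threshold.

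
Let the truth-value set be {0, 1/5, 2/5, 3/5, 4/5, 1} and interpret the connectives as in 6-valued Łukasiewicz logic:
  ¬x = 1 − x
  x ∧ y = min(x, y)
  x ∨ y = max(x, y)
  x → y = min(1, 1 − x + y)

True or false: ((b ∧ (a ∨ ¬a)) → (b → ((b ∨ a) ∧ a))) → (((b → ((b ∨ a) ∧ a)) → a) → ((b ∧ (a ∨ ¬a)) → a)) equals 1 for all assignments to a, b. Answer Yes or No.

Yes

At a = 0, b = 2/5, for instance:
¬a = ¬0 = 1
a ∨ ¬a = 0 ∨ 1 = 1
b ∧ (a ∨ ¬a) = 2/5 ∧ 1 = 2/5
b ∨ a = 2/5 ∨ 0 = 2/5
(b ∨ a) ∧ a = 2/5 ∧ 0 = 0
b → ((b ∨ a) ∧ a) = 2/5 → 0 = 3/5
(b ∧ (a ∨ ¬a)) → (b → ((b ∨ a) ∧ a)) = 2/5 → 3/5 = 1
(b → ((b ∨ a) ∧ a)) → a = 3/5 → 0 = 2/5
(b ∧ (a ∨ ¬a)) → a = 2/5 → 0 = 3/5
((b → ((b ∨ a) ∧ a)) → a) → ((b ∧ (a ∨ ¬a)) → a) = 2/5 → 3/5 = 1
((b ∧ (a ∨ ¬a)) → (b → ((b ∨ a) ∧ a))) → (((b → ((b ∨ a) ∧ a)) → a) → ((b ∧ (a ∨ ¬a)) → a)) = 1 → 1 = 1
and checking the remaining 35 assignments likewise gives ≥ 1 in every case.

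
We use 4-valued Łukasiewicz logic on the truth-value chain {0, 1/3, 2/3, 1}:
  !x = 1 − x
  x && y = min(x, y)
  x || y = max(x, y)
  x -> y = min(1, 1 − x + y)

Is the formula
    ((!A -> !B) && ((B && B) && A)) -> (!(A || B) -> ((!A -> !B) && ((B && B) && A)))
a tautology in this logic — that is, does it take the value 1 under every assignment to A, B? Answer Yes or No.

Yes

A = 0, B = 0 ↦ 1
A = 0, B = 1/3 ↦ 1
A = 0, B = 2/3 ↦ 1
A = 0, B = 1 ↦ 1
A = 1/3, B = 0 ↦ 1
A = 1/3, B = 1/3 ↦ 1
A = 1/3, B = 2/3 ↦ 1
A = 1/3, B = 1 ↦ 1
A = 2/3, B = 0 ↦ 1
A = 2/3, B = 1/3 ↦ 1
A = 2/3, B = 2/3 ↦ 1
A = 2/3, B = 1 ↦ 1
A = 1, B = 0 ↦ 1
A = 1, B = 1/3 ↦ 1
A = 1, B = 2/3 ↦ 1
A = 1, B = 1 ↦ 1
Every assignment gives a value ≥ 1.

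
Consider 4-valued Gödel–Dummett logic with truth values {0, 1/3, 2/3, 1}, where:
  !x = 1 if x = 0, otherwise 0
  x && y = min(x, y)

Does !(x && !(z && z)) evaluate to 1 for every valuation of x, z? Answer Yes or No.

Counterexample: take x = 1/3, z = 0.
z && z = 0 && 0 = 0
!(z && z) = !0 = 1
x && !(z && z) = 1/3 && 1 = 1/3
!(x && !(z && z)) = !1/3 = 0
This gives 0 ≠ 1.

No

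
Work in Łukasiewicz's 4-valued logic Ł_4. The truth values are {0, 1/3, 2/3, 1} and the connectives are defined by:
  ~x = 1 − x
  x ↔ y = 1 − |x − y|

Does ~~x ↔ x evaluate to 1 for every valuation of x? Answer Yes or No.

x = 0 ↦ 1
x = 1/3 ↦ 1
x = 2/3 ↦ 1
x = 1 ↦ 1
Every assignment gives a value ≥ 1.

Yes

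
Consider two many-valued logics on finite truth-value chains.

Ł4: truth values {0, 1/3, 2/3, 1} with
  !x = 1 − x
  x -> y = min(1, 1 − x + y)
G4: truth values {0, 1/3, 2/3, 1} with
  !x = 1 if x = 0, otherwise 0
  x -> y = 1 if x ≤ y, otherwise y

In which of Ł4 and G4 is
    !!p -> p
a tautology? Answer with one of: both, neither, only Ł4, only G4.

only Ł4

In Ł4: every assignment gives 1 — tautology.
In G4: at p = 1/3 the value is 1/3 — not a tautology.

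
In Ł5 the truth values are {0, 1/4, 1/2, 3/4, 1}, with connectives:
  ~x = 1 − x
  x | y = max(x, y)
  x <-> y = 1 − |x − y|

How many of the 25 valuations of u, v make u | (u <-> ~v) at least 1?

value 1: 9 assignments (counts)
value 3/4: 9 assignments
value 1/2: 4 assignments
value 1/4: 2 assignments
value 0: 1 assignment
So 9 of the 25 assignments meet the threshold.

9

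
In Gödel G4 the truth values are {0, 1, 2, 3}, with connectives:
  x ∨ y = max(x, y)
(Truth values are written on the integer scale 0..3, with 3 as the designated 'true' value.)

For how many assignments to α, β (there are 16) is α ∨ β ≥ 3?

α = 0, β = 0 ↦ 0  <
α = 0, β = 1 ↦ 1  <
α = 0, β = 2 ↦ 2  <
α = 0, β = 3 ↦ 3  ≥
α = 1, β = 0 ↦ 1  <
α = 1, β = 1 ↦ 1  <
α = 1, β = 2 ↦ 2  <
α = 1, β = 3 ↦ 3  ≥
α = 2, β = 0 ↦ 2  <
α = 2, β = 1 ↦ 2  <
α = 2, β = 2 ↦ 2  <
α = 2, β = 3 ↦ 3  ≥
α = 3, β = 0 ↦ 3  ≥
α = 3, β = 1 ↦ 3  ≥
α = 3, β = 2 ↦ 3  ≥
α = 3, β = 3 ↦ 3  ≥
So 7 of the 16 assignments meet the threshold.

7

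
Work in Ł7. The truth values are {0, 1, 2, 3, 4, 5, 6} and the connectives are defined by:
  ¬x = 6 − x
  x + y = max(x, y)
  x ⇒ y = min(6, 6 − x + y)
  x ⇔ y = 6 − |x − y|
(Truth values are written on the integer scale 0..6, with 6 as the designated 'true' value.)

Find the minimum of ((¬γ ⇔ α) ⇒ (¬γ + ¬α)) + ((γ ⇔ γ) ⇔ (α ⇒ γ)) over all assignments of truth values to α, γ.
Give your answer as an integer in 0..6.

Take α = 4, γ = 2:
¬γ = ¬2 = 4
¬γ ⇔ α = 4 ⇔ 4 = 6
¬γ = ¬2 = 4
¬α = ¬4 = 2
¬γ + ¬α = 4 + 2 = 4
(¬γ ⇔ α) ⇒ (¬γ + ¬α) = 6 ⇒ 4 = 4
γ ⇔ γ = 2 ⇔ 2 = 6
α ⇒ γ = 4 ⇒ 2 = 4
(γ ⇔ γ) ⇔ (α ⇒ γ) = 6 ⇔ 4 = 4
((¬γ ⇔ α) ⇒ (¬γ + ¬α)) + ((γ ⇔ γ) ⇔ (α ⇒ γ)) = 4 + 4 = 4
No assignment yields a value below 4, so this is the minimum.

4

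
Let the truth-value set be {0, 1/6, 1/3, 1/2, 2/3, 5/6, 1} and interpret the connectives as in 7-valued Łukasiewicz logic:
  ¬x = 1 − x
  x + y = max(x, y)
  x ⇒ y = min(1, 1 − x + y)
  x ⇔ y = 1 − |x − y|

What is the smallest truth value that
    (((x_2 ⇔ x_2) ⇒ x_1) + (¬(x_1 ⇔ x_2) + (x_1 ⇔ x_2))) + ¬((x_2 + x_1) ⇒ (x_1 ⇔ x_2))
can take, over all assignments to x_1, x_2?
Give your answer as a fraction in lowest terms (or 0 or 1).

1/2

Take x_1 = 0, x_2 = 1/2:
x_2 ⇔ x_2 = 1/2 ⇔ 1/2 = 1
(x_2 ⇔ x_2) ⇒ x_1 = 1 ⇒ 0 = 0
x_1 ⇔ x_2 = 0 ⇔ 1/2 = 1/2
¬(x_1 ⇔ x_2) = ¬1/2 = 1/2
x_1 ⇔ x_2 = 0 ⇔ 1/2 = 1/2
¬(x_1 ⇔ x_2) + (x_1 ⇔ x_2) = 1/2 + 1/2 = 1/2
((x_2 ⇔ x_2) ⇒ x_1) + (¬(x_1 ⇔ x_2) + (x_1 ⇔ x_2)) = 0 + 1/2 = 1/2
x_2 + x_1 = 1/2 + 0 = 1/2
x_1 ⇔ x_2 = 0 ⇔ 1/2 = 1/2
(x_2 + x_1) ⇒ (x_1 ⇔ x_2) = 1/2 ⇒ 1/2 = 1
¬((x_2 + x_1) ⇒ (x_1 ⇔ x_2)) = ¬1 = 0
(((x_2 ⇔ x_2) ⇒ x_1) + (¬(x_1 ⇔ x_2) + (x_1 ⇔ x_2))) + ¬((x_2 + x_1) ⇒ (x_1 ⇔ x_2)) = 1/2 + 0 = 1/2
No assignment yields a value below 1/2, so this is the minimum.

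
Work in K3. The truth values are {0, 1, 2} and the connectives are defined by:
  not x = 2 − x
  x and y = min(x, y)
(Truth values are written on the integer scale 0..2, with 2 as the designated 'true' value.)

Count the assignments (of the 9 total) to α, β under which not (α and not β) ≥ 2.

α = 0, β = 0 ↦ 2  ≥
α = 0, β = 1 ↦ 2  ≥
α = 0, β = 2 ↦ 2  ≥
α = 1, β = 0 ↦ 1  <
α = 1, β = 1 ↦ 1  <
α = 1, β = 2 ↦ 2  ≥
α = 2, β = 0 ↦ 0  <
α = 2, β = 1 ↦ 1  <
α = 2, β = 2 ↦ 2  ≥
So 5 of the 9 assignments meet the threshold.

5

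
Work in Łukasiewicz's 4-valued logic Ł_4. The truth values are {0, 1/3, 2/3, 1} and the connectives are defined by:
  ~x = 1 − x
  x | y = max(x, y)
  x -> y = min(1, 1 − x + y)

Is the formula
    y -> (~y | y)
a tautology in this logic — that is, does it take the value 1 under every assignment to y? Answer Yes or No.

Yes

y = 0 ↦ 1
y = 1/3 ↦ 1
y = 2/3 ↦ 1
y = 1 ↦ 1
Every assignment gives a value ≥ 1.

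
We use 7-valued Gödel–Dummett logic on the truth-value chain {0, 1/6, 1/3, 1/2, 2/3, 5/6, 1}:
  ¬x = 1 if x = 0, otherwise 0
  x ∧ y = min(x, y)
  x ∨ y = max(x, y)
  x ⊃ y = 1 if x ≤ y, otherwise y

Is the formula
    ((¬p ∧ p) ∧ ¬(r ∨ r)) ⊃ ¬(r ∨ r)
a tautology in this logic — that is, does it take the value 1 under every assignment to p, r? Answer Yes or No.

Yes

At p = 5/6, r = 0, for instance:
¬p = ¬5/6 = 0
¬p ∧ p = 0 ∧ 5/6 = 0
r ∨ r = 0 ∨ 0 = 0
¬(r ∨ r) = ¬0 = 1
(¬p ∧ p) ∧ ¬(r ∨ r) = 0 ∧ 1 = 0
((¬p ∧ p) ∧ ¬(r ∨ r)) ⊃ ¬(r ∨ r) = 0 ⊃ 1 = 1
and checking the remaining 48 assignments likewise gives ≥ 1 in every case.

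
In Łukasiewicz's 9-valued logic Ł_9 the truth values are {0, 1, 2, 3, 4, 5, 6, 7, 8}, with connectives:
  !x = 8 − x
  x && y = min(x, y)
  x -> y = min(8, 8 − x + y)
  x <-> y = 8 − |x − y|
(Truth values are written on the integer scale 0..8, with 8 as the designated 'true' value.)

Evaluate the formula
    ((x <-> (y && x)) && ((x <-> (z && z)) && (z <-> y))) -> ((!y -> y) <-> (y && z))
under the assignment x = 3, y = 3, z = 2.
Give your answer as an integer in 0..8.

5

y && x = 3 && 3 = 3
x <-> (y && x) = 3 <-> 3 = 8
z && z = 2 && 2 = 2
x <-> (z && z) = 3 <-> 2 = 7
z <-> y = 2 <-> 3 = 7
(x <-> (z && z)) && (z <-> y) = 7 && 7 = 7
(x <-> (y && x)) && ((x <-> (z && z)) && (z <-> y)) = 8 && 7 = 7
!y = !3 = 5
!y -> y = 5 -> 3 = 6
y && z = 3 && 2 = 2
(!y -> y) <-> (y && z) = 6 <-> 2 = 4
((x <-> (y && x)) && ((x <-> (z && z)) && (z <-> y))) -> ((!y -> y) <-> (y && z)) = 7 -> 4 = 5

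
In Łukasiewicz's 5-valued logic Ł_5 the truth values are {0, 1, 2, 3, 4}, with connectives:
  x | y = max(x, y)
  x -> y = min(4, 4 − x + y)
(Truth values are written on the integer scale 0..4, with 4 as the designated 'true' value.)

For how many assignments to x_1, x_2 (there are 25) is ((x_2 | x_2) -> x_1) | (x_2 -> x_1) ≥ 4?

15

value 4: 15 assignments (counts)
value 3: 4 assignments
value 2: 3 assignments
value 1: 2 assignments
value 0: 1 assignment
So 15 of the 25 assignments meet the threshold.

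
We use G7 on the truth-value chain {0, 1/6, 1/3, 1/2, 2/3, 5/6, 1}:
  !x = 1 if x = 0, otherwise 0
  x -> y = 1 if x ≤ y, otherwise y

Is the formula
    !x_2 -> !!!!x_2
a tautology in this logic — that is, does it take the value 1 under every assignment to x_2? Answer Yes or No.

No

Counterexample: take x_2 = 0.
!x_2 = !0 = 1
!x_2 = !0 = 1
!!x_2 = !1 = 0
!!!x_2 = !0 = 1
!!!!x_2 = !1 = 0
!x_2 -> !!!!x_2 = 1 -> 0 = 0
This gives 0 ≠ 1.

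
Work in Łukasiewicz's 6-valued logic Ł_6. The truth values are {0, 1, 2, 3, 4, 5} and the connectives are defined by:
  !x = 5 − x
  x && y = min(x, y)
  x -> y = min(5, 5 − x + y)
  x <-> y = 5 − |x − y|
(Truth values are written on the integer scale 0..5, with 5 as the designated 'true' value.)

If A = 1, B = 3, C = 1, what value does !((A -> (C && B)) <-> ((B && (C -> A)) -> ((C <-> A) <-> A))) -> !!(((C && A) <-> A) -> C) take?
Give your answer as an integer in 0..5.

C && B = 1 && 3 = 1
A -> (C && B) = 1 -> 1 = 5
C -> A = 1 -> 1 = 5
B && (C -> A) = 3 && 5 = 3
C <-> A = 1 <-> 1 = 5
(C <-> A) <-> A = 5 <-> 1 = 1
(B && (C -> A)) -> ((C <-> A) <-> A) = 3 -> 1 = 3
(A -> (C && B)) <-> ((B && (C -> A)) -> ((C <-> A) <-> A)) = 5 <-> 3 = 3
!((A -> (C && B)) <-> ((B && (C -> A)) -> ((C <-> A) <-> A))) = !3 = 2
C && A = 1 && 1 = 1
(C && A) <-> A = 1 <-> 1 = 5
((C && A) <-> A) -> C = 5 -> 1 = 1
!(((C && A) <-> A) -> C) = !1 = 4
!!(((C && A) <-> A) -> C) = !4 = 1
!((A -> (C && B)) <-> ((B && (C -> A)) -> ((C <-> A) <-> A))) -> !!(((C && A) <-> A) -> C) = 2 -> 1 = 4

4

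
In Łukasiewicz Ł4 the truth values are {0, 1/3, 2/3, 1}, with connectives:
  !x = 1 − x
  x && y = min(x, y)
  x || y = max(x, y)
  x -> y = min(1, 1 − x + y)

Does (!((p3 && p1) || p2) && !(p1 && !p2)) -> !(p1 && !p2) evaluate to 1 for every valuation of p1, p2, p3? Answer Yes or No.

Yes

At p1 = 1/3, p2 = 1, p3 = 0, for instance:
p3 && p1 = 0 && 1/3 = 0
(p3 && p1) || p2 = 0 || 1 = 1
!((p3 && p1) || p2) = !1 = 0
!p2 = !1 = 0
p1 && !p2 = 1/3 && 0 = 0
!(p1 && !p2) = !0 = 1
!((p3 && p1) || p2) && !(p1 && !p2) = 0 && 1 = 0
(!((p3 && p1) || p2) && !(p1 && !p2)) -> !(p1 && !p2) = 0 -> 1 = 1
and checking the remaining 63 assignments likewise gives ≥ 1 in every case.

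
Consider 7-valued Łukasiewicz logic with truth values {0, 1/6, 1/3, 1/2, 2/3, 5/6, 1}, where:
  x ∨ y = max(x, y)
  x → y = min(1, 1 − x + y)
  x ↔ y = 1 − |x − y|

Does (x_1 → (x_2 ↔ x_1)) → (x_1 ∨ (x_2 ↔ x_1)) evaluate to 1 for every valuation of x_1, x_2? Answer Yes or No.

No

Counterexample: take x_1 = 0, x_2 = 1/6.
x_2 ↔ x_1 = 1/6 ↔ 0 = 5/6
x_1 → (x_2 ↔ x_1) = 0 → 5/6 = 1
x_2 ↔ x_1 = 1/6 ↔ 0 = 5/6
x_1 ∨ (x_2 ↔ x_1) = 0 ∨ 5/6 = 5/6
(x_1 → (x_2 ↔ x_1)) → (x_1 ∨ (x_2 ↔ x_1)) = 1 → 5/6 = 5/6
This gives 5/6 ≠ 1.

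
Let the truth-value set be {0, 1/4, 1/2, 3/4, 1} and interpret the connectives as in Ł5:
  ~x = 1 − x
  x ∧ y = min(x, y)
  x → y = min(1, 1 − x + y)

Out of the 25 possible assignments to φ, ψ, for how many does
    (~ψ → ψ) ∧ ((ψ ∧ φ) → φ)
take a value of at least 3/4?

15

value 1: 15 assignments (counts)
value 1/2: 5 assignments
value 0: 5 assignments
So 15 of the 25 assignments meet the threshold.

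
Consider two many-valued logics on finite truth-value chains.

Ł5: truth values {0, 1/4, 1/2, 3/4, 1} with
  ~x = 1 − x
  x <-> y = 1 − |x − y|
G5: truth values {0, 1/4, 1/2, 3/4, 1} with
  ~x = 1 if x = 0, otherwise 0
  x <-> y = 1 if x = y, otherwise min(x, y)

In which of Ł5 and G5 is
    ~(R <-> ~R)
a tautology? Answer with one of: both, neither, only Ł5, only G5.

In Ł5: at R = 1/4 the value is 1/2 — not a tautology.
In G5: every assignment gives 1 — tautology.

only G5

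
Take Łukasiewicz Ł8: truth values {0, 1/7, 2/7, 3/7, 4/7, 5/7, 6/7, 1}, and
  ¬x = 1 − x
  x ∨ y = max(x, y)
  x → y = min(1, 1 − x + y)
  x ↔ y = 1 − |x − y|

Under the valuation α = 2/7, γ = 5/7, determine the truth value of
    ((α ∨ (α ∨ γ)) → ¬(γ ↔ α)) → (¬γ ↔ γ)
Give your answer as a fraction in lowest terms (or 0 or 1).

α ∨ γ = 2/7 ∨ 5/7 = 5/7
α ∨ (α ∨ γ) = 2/7 ∨ 5/7 = 5/7
γ ↔ α = 5/7 ↔ 2/7 = 4/7
¬(γ ↔ α) = ¬4/7 = 3/7
(α ∨ (α ∨ γ)) → ¬(γ ↔ α) = 5/7 → 3/7 = 5/7
¬γ = ¬5/7 = 2/7
¬γ ↔ γ = 2/7 ↔ 5/7 = 4/7
((α ∨ (α ∨ γ)) → ¬(γ ↔ α)) → (¬γ ↔ γ) = 5/7 → 4/7 = 6/7

6/7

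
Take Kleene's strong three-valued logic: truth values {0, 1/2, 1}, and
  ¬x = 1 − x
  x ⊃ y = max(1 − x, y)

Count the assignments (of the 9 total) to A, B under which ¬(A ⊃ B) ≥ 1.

A = 0, B = 0 ↦ 0  <
A = 0, B = 1/2 ↦ 0  <
A = 0, B = 1 ↦ 0  <
A = 1/2, B = 0 ↦ 1/2  <
A = 1/2, B = 1/2 ↦ 1/2  <
A = 1/2, B = 1 ↦ 0  <
A = 1, B = 0 ↦ 1  ≥
A = 1, B = 1/2 ↦ 1/2  <
A = 1, B = 1 ↦ 0  <
So 1 of the 9 assignments meets the threshold.

1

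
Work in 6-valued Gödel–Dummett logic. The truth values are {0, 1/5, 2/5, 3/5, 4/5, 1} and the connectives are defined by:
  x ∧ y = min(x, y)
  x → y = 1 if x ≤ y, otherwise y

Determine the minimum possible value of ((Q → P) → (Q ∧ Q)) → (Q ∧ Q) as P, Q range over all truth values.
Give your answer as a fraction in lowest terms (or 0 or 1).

Take P = 0, Q = 1/5:
Q → P = 1/5 → 0 = 0
Q ∧ Q = 1/5 ∧ 1/5 = 1/5
(Q → P) → (Q ∧ Q) = 0 → 1/5 = 1
Q ∧ Q = 1/5 ∧ 1/5 = 1/5
((Q → P) → (Q ∧ Q)) → (Q ∧ Q) = 1 → 1/5 = 1/5
No assignment yields a value below 1/5, so this is the minimum.

1/5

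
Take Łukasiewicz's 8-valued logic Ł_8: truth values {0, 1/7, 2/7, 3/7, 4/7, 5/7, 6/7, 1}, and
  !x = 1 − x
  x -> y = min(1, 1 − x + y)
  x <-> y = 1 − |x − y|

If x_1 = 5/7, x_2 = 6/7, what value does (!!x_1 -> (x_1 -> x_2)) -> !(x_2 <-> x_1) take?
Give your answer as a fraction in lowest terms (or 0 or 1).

1/7

!x_1 = !5/7 = 2/7
!!x_1 = !2/7 = 5/7
x_1 -> x_2 = 5/7 -> 6/7 = 1
!!x_1 -> (x_1 -> x_2) = 5/7 -> 1 = 1
x_2 <-> x_1 = 6/7 <-> 5/7 = 6/7
!(x_2 <-> x_1) = !6/7 = 1/7
(!!x_1 -> (x_1 -> x_2)) -> !(x_2 <-> x_1) = 1 -> 1/7 = 1/7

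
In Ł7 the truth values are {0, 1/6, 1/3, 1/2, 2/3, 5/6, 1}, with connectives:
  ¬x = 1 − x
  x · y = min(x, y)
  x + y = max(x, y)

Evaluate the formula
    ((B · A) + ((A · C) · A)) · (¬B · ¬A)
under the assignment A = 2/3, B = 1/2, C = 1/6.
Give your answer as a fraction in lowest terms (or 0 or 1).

1/3

B · A = 1/2 · 2/3 = 1/2
A · C = 2/3 · 1/6 = 1/6
(A · C) · A = 1/6 · 2/3 = 1/6
(B · A) + ((A · C) · A) = 1/2 + 1/6 = 1/2
¬B = ¬1/2 = 1/2
¬A = ¬2/3 = 1/3
¬B · ¬A = 1/2 · 1/3 = 1/3
((B · A) + ((A · C) · A)) · (¬B · ¬A) = 1/2 · 1/3 = 1/3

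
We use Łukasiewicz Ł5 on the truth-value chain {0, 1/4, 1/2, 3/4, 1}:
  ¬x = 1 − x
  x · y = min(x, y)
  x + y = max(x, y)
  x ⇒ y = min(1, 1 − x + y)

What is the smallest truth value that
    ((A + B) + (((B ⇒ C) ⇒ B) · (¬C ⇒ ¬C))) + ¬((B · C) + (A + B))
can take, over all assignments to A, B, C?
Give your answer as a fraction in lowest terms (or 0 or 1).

Take A = 0, B = 1/2, C = 1/2:
A + B = 0 + 1/2 = 1/2
B ⇒ C = 1/2 ⇒ 1/2 = 1
(B ⇒ C) ⇒ B = 1 ⇒ 1/2 = 1/2
¬C = ¬1/2 = 1/2
¬C = ¬1/2 = 1/2
¬C ⇒ ¬C = 1/2 ⇒ 1/2 = 1
((B ⇒ C) ⇒ B) · (¬C ⇒ ¬C) = 1/2 · 1 = 1/2
(A + B) + (((B ⇒ C) ⇒ B) · (¬C ⇒ ¬C)) = 1/2 + 1/2 = 1/2
B · C = 1/2 · 1/2 = 1/2
A + B = 0 + 1/2 = 1/2
(B · C) + (A + B) = 1/2 + 1/2 = 1/2
¬((B · C) + (A + B)) = ¬1/2 = 1/2
((A + B) + (((B ⇒ C) ⇒ B) · (¬C ⇒ ¬C))) + ¬((B · C) + (A + B)) = 1/2 + 1/2 = 1/2
No assignment yields a value below 1/2, so this is the minimum.

1/2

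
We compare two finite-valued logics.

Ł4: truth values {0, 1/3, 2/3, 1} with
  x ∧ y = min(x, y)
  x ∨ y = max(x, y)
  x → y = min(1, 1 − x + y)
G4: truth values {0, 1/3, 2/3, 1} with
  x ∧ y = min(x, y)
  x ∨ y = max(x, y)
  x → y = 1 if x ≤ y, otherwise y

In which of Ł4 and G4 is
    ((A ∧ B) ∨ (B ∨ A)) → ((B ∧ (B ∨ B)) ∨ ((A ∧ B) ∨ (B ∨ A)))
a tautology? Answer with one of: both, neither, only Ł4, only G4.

In Ł4: every assignment gives 1 — tautology.
In G4: every assignment gives 1 — tautology.

both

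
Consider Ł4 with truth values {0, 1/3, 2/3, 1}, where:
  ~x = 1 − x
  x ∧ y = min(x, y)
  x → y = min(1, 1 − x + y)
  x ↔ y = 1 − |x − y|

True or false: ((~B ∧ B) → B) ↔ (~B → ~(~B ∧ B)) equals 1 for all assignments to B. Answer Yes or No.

B = 0 ↦ 1
B = 1/3 ↦ 1
B = 2/3 ↦ 1
B = 1 ↦ 1
Every assignment gives a value ≥ 1.

Yes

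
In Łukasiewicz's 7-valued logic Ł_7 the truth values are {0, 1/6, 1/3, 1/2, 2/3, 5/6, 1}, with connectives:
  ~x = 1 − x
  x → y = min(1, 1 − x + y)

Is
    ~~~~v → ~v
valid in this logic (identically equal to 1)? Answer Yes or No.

No

Counterexample: take v = 2/3.
~v = ~2/3 = 1/3
~~v = ~1/3 = 2/3
~~~v = ~2/3 = 1/3
~~~~v = ~1/3 = 2/3
~v = ~2/3 = 1/3
~~~~v → ~v = 2/3 → 1/3 = 2/3
This gives 2/3 ≠ 1.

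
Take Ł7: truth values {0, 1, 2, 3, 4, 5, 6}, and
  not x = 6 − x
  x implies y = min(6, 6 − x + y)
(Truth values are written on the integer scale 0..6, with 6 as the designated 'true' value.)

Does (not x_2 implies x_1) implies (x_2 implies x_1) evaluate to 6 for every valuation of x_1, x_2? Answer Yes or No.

Counterexample: take x_1 = 0, x_2 = 4.
not x_2 = not 4 = 2
not x_2 implies x_1 = 2 implies 0 = 4
x_2 implies x_1 = 4 implies 0 = 2
(not x_2 implies x_1) implies (x_2 implies x_1) = 4 implies 2 = 4
This gives 4 ≠ 6.

No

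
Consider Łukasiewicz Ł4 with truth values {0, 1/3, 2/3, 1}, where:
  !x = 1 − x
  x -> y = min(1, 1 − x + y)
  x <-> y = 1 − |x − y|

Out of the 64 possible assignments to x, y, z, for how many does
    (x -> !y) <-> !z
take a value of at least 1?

value 1: 16 assignments (counts)
value 2/3: 21 assignments
value 1/3: 16 assignments
value 0: 11 assignments
So 16 of the 64 assignments meet the threshold.

16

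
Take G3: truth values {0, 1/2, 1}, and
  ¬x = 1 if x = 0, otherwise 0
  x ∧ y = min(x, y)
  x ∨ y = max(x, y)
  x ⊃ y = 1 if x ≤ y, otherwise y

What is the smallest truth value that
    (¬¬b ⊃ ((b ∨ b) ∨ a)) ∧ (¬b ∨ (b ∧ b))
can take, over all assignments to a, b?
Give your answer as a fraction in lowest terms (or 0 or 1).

1/2

Take a = 0, b = 1/2:
¬b = ¬1/2 = 0
¬¬b = ¬0 = 1
b ∨ b = 1/2 ∨ 1/2 = 1/2
(b ∨ b) ∨ a = 1/2 ∨ 0 = 1/2
¬¬b ⊃ ((b ∨ b) ∨ a) = 1 ⊃ 1/2 = 1/2
¬b = ¬1/2 = 0
b ∧ b = 1/2 ∧ 1/2 = 1/2
¬b ∨ (b ∧ b) = 0 ∨ 1/2 = 1/2
(¬¬b ⊃ ((b ∨ b) ∨ a)) ∧ (¬b ∨ (b ∧ b)) = 1/2 ∧ 1/2 = 1/2
No assignment yields a value below 1/2, so this is the minimum.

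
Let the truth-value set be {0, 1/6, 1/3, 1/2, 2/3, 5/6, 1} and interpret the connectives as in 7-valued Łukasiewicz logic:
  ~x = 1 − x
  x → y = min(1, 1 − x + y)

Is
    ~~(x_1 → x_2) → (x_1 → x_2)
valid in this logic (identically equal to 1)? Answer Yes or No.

Yes

At x_1 = 0, x_2 = 1/3, for instance:
x_1 → x_2 = 0 → 1/3 = 1
~(x_1 → x_2) = ~1 = 0
~~(x_1 → x_2) = ~0 = 1
~~(x_1 → x_2) → (x_1 → x_2) = 1 → 1 = 1
and checking the remaining 48 assignments likewise gives ≥ 1 in every case.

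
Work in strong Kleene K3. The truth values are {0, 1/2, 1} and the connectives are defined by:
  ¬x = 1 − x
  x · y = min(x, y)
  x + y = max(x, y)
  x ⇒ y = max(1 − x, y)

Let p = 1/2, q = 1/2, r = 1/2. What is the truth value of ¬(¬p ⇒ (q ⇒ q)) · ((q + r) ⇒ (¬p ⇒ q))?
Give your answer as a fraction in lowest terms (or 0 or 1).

1/2

¬p = ¬1/2 = 1/2
q ⇒ q = 1/2 ⇒ 1/2 = 1/2
¬p ⇒ (q ⇒ q) = 1/2 ⇒ 1/2 = 1/2
¬(¬p ⇒ (q ⇒ q)) = ¬1/2 = 1/2
q + r = 1/2 + 1/2 = 1/2
¬p = ¬1/2 = 1/2
¬p ⇒ q = 1/2 ⇒ 1/2 = 1/2
(q + r) ⇒ (¬p ⇒ q) = 1/2 ⇒ 1/2 = 1/2
¬(¬p ⇒ (q ⇒ q)) · ((q + r) ⇒ (¬p ⇒ q)) = 1/2 · 1/2 = 1/2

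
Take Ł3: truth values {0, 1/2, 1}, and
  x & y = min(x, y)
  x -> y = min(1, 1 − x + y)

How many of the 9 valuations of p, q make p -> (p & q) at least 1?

6

p = 0, q = 0 ↦ 1  ≥
p = 0, q = 1/2 ↦ 1  ≥
p = 0, q = 1 ↦ 1  ≥
p = 1/2, q = 0 ↦ 1/2  <
p = 1/2, q = 1/2 ↦ 1  ≥
p = 1/2, q = 1 ↦ 1  ≥
p = 1, q = 0 ↦ 0  <
p = 1, q = 1/2 ↦ 1/2  <
p = 1, q = 1 ↦ 1  ≥
So 6 of the 9 assignments meet the threshold.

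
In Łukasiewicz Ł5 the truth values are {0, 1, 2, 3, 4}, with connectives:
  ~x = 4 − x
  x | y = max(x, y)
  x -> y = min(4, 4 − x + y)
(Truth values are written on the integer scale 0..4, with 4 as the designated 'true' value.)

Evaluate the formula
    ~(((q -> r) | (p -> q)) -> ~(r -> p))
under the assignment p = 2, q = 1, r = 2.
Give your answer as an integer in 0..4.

4

q -> r = 1 -> 2 = 4
p -> q = 2 -> 1 = 3
(q -> r) | (p -> q) = 4 | 3 = 4
r -> p = 2 -> 2 = 4
~(r -> p) = ~4 = 0
((q -> r) | (p -> q)) -> ~(r -> p) = 4 -> 0 = 0
~(((q -> r) | (p -> q)) -> ~(r -> p)) = ~0 = 4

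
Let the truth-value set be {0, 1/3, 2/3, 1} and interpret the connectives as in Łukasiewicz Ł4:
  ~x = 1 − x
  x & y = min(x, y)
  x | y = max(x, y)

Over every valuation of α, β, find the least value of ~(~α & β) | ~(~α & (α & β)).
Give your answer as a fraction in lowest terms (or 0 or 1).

Take α = 1/3, β = 1/3:
~α = ~1/3 = 2/3
~α & β = 2/3 & 1/3 = 1/3
~(~α & β) = ~1/3 = 2/3
~α = ~1/3 = 2/3
α & β = 1/3 & 1/3 = 1/3
~α & (α & β) = 2/3 & 1/3 = 1/3
~(~α & (α & β)) = ~1/3 = 2/3
~(~α & β) | ~(~α & (α & β)) = 2/3 | 2/3 = 2/3
No assignment yields a value below 2/3, so this is the minimum.

2/3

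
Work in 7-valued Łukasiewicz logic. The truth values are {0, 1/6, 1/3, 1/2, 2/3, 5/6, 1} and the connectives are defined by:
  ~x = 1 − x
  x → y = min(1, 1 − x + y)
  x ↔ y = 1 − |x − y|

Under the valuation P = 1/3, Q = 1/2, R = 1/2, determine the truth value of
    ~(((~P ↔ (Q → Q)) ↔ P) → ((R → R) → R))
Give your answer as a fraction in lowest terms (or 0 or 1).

~P = ~1/3 = 2/3
Q → Q = 1/2 → 1/2 = 1
~P ↔ (Q → Q) = 2/3 ↔ 1 = 2/3
(~P ↔ (Q → Q)) ↔ P = 2/3 ↔ 1/3 = 2/3
R → R = 1/2 → 1/2 = 1
(R → R) → R = 1 → 1/2 = 1/2
((~P ↔ (Q → Q)) ↔ P) → ((R → R) → R) = 2/3 → 1/2 = 5/6
~(((~P ↔ (Q → Q)) ↔ P) → ((R → R) → R)) = ~5/6 = 1/6

1/6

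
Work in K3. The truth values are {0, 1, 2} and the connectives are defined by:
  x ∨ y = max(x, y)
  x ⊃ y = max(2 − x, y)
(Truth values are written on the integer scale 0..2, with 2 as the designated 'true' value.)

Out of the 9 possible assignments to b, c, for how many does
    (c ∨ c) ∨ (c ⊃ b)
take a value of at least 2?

b = 0, c = 0 ↦ 2  ≥
b = 0, c = 1 ↦ 1  <
b = 0, c = 2 ↦ 2  ≥
b = 1, c = 0 ↦ 2  ≥
b = 1, c = 1 ↦ 1  <
b = 1, c = 2 ↦ 2  ≥
b = 2, c = 0 ↦ 2  ≥
b = 2, c = 1 ↦ 2  ≥
b = 2, c = 2 ↦ 2  ≥
So 7 of the 9 assignments meet the threshold.

7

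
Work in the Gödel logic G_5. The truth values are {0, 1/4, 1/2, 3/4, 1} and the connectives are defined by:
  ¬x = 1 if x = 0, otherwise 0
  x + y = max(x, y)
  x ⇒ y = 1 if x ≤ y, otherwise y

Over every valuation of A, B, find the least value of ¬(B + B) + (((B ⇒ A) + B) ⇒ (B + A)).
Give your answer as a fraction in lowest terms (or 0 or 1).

Take A = 1/4, B = 1/4:
B + B = 1/4 + 1/4 = 1/4
¬(B + B) = ¬1/4 = 0
B ⇒ A = 1/4 ⇒ 1/4 = 1
(B ⇒ A) + B = 1 + 1/4 = 1
B + A = 1/4 + 1/4 = 1/4
((B ⇒ A) + B) ⇒ (B + A) = 1 ⇒ 1/4 = 1/4
¬(B + B) + (((B ⇒ A) + B) ⇒ (B + A)) = 0 + 1/4 = 1/4
No assignment yields a value below 1/4, so this is the minimum.

1/4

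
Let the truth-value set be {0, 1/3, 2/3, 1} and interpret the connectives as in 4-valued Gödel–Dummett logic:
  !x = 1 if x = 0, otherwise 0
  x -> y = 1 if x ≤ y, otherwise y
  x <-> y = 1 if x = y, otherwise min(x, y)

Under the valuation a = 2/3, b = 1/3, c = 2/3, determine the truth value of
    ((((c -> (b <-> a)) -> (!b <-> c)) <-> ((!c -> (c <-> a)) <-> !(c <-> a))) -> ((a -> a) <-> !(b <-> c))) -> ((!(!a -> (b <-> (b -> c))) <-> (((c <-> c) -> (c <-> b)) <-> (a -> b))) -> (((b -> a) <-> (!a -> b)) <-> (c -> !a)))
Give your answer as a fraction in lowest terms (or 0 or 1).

b <-> a = 1/3 <-> 2/3 = 1/3
c -> (b <-> a) = 2/3 -> 1/3 = 1/3
!b = !1/3 = 0
!b <-> c = 0 <-> 2/3 = 0
(c -> (b <-> a)) -> (!b <-> c) = 1/3 -> 0 = 0
!c = !2/3 = 0
c <-> a = 2/3 <-> 2/3 = 1
!c -> (c <-> a) = 0 -> 1 = 1
c <-> a = 2/3 <-> 2/3 = 1
!(c <-> a) = !1 = 0
(!c -> (c <-> a)) <-> !(c <-> a) = 1 <-> 0 = 0
((c -> (b <-> a)) -> (!b <-> c)) <-> ((!c -> (c <-> a)) <-> !(c <-> a)) = 0 <-> 0 = 1
a -> a = 2/3 -> 2/3 = 1
b <-> c = 1/3 <-> 2/3 = 1/3
!(b <-> c) = !1/3 = 0
(a -> a) <-> !(b <-> c) = 1 <-> 0 = 0
(((c -> (b <-> a)) -> (!b <-> c)) <-> ((!c -> (c <-> a)) <-> !(c <-> a))) -> ((a -> a) <-> !(b <-> c)) = 1 -> 0 = 0
!a = !2/3 = 0
b -> c = 1/3 -> 2/3 = 1
b <-> (b -> c) = 1/3 <-> 1 = 1/3
!a -> (b <-> (b -> c)) = 0 -> 1/3 = 1
!(!a -> (b <-> (b -> c))) = !1 = 0
c <-> c = 2/3 <-> 2/3 = 1
c <-> b = 2/3 <-> 1/3 = 1/3
(c <-> c) -> (c <-> b) = 1 -> 1/3 = 1/3
a -> b = 2/3 -> 1/3 = 1/3
((c <-> c) -> (c <-> b)) <-> (a -> b) = 1/3 <-> 1/3 = 1
!(!a -> (b <-> (b -> c))) <-> (((c <-> c) -> (c <-> b)) <-> (a -> b)) = 0 <-> 1 = 0
b -> a = 1/3 -> 2/3 = 1
!a = !2/3 = 0
!a -> b = 0 -> 1/3 = 1
(b -> a) <-> (!a -> b) = 1 <-> 1 = 1
!a = !2/3 = 0
c -> !a = 2/3 -> 0 = 0
((b -> a) <-> (!a -> b)) <-> (c -> !a) = 1 <-> 0 = 0
(!(!a -> (b <-> (b -> c))) <-> (((c <-> c) -> (c <-> b)) <-> (a -> b))) -> (((b -> a) <-> (!a -> b)) <-> (c -> !a)) = 0 -> 0 = 1
((((c -> (b <-> a)) -> (!b <-> c)) <-> ((!c -> (c <-> a)) <-> !(c <-> a))) -> ((a -> a) <-> !(b <-> c))) -> ((!(!a -> (b <-> (b -> c))) <-> (((c <-> c) -> (c <-> b)) <-> (a -> b))) -> (((b -> a) <-> (!a -> b)) <-> (c -> !a))) = 0 -> 1 = 1

1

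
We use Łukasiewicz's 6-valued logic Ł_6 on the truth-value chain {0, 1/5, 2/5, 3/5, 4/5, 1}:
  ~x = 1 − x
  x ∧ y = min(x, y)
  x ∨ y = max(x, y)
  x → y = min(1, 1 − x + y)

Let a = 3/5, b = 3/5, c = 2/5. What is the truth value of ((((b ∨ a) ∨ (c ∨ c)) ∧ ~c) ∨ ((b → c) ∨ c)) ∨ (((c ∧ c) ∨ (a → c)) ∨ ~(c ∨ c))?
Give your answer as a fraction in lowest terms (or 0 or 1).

4/5

b ∨ a = 3/5 ∨ 3/5 = 3/5
c ∨ c = 2/5 ∨ 2/5 = 2/5
(b ∨ a) ∨ (c ∨ c) = 3/5 ∨ 2/5 = 3/5
~c = ~2/5 = 3/5
((b ∨ a) ∨ (c ∨ c)) ∧ ~c = 3/5 ∧ 3/5 = 3/5
b → c = 3/5 → 2/5 = 4/5
(b → c) ∨ c = 4/5 ∨ 2/5 = 4/5
(((b ∨ a) ∨ (c ∨ c)) ∧ ~c) ∨ ((b → c) ∨ c) = 3/5 ∨ 4/5 = 4/5
c ∧ c = 2/5 ∧ 2/5 = 2/5
a → c = 3/5 → 2/5 = 4/5
(c ∧ c) ∨ (a → c) = 2/5 ∨ 4/5 = 4/5
c ∨ c = 2/5 ∨ 2/5 = 2/5
~(c ∨ c) = ~2/5 = 3/5
((c ∧ c) ∨ (a → c)) ∨ ~(c ∨ c) = 4/5 ∨ 3/5 = 4/5
((((b ∨ a) ∨ (c ∨ c)) ∧ ~c) ∨ ((b → c) ∨ c)) ∨ (((c ∧ c) ∨ (a → c)) ∨ ~(c ∨ c)) = 4/5 ∨ 4/5 = 4/5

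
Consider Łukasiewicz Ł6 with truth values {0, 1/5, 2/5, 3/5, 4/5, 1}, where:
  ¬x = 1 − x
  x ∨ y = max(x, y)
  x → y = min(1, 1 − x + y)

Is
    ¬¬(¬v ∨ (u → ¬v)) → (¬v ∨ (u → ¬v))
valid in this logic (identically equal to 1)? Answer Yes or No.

At u = 0, v = 3/5, for instance:
¬v = ¬3/5 = 2/5
¬v = ¬3/5 = 2/5
u → ¬v = 0 → 2/5 = 1
¬v ∨ (u → ¬v) = 2/5 ∨ 1 = 1
¬(¬v ∨ (u → ¬v)) = ¬1 = 0
¬¬(¬v ∨ (u → ¬v)) = ¬0 = 1
¬¬(¬v ∨ (u → ¬v)) → (¬v ∨ (u → ¬v)) = 1 → 1 = 1
and checking the remaining 35 assignments likewise gives ≥ 1 in every case.

Yes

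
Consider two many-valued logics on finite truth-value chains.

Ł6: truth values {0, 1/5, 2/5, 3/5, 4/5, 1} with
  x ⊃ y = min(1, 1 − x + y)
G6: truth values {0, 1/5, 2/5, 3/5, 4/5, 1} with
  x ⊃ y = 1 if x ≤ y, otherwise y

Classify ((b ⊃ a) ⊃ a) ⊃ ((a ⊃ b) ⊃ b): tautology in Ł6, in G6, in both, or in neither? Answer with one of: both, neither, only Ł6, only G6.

In Ł6: every assignment gives 1 — tautology.
In G6: at a = 0, b = 1/5 the value is 1/5 — not a tautology.

only Ł6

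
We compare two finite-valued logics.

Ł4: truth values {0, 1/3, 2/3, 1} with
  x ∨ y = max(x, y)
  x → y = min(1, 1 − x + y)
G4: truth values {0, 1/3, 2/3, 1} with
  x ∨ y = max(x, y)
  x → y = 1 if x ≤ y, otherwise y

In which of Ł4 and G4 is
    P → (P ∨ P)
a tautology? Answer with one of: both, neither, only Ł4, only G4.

In Ł4: every assignment gives 1 — tautology.
In G4: every assignment gives 1 — tautology.

both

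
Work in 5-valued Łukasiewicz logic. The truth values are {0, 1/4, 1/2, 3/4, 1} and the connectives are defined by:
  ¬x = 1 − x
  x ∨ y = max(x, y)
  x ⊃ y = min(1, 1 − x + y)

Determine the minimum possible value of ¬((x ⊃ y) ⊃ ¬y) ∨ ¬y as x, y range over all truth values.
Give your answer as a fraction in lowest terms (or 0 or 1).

1/2

Take x = 0, y = 1/2:
x ⊃ y = 0 ⊃ 1/2 = 1
¬y = ¬1/2 = 1/2
(x ⊃ y) ⊃ ¬y = 1 ⊃ 1/2 = 1/2
¬((x ⊃ y) ⊃ ¬y) = ¬1/2 = 1/2
¬y = ¬1/2 = 1/2
¬((x ⊃ y) ⊃ ¬y) ∨ ¬y = 1/2 ∨ 1/2 = 1/2
No assignment yields a value below 1/2, so this is the minimum.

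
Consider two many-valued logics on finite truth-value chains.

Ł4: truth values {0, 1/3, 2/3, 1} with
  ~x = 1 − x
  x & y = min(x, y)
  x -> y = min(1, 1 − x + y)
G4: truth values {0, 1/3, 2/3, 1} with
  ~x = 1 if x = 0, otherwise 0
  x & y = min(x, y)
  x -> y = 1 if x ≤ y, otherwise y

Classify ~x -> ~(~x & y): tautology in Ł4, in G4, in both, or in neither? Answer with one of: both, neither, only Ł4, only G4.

neither

In Ł4: at x = 0, y = 1/3 the value is 2/3 — not a tautology.
In G4: at x = 0, y = 1/3 the value is 0 — not a tautology.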